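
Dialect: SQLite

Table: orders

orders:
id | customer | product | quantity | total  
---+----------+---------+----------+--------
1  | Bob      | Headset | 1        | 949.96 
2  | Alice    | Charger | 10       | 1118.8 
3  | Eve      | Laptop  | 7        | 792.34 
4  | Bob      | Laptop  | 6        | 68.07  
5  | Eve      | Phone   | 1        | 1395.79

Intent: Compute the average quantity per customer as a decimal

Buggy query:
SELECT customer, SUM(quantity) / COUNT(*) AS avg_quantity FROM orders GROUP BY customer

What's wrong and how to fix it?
Bug: SUM(quantity) and COUNT(*) are both integers; the division truncates the fractional part

Fix: Cast one side to REAL so the division keeps the fractional part

Corrected query:
SELECT customer, SUM(quantity) * 1.0 / COUNT(*) AS avg_quantity FROM orders GROUP BY customer

Result:
customer | avg_quantity
---------+-------------
Alice    | 10          
Bob      | 3.5         
Eve      | 4           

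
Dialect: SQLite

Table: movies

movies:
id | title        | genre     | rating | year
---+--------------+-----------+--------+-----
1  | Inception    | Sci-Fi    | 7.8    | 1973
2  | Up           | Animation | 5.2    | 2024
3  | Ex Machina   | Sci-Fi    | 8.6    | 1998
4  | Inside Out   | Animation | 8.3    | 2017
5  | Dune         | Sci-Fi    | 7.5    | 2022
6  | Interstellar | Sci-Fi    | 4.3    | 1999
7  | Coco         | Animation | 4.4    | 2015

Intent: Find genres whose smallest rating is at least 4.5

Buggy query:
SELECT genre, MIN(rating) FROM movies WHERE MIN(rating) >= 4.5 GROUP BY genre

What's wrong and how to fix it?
Bug: Aggregates like MIN are computed per group after WHERE runs

Fix: Replace WHERE with HAVING after the GROUP BY

Corrected query:
SELECT genre, MIN(rating) FROM movies GROUP BY genre HAVING MIN(rating) >= 4.5

Result:
(no rows)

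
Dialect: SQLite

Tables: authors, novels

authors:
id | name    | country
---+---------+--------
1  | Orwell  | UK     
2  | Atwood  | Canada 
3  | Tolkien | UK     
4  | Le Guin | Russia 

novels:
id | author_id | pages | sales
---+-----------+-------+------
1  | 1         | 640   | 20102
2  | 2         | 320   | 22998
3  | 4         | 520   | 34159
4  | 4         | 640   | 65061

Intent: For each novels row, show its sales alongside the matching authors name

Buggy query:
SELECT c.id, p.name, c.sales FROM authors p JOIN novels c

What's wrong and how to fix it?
Bug: JOIN with no ON clause produces a cartesian product; every novels row pairs with every authors row

Fix: Add ON c.author_id = p.id to the JOIN

Corrected query:
SELECT c.id, p.name, c.sales FROM authors p JOIN novels c ON c.author_id = p.id

Result:
id | name    | sales
---+---------+------
1  | Orwell  | 20102
2  | Atwood  | 22998
3  | Le Guin | 34159
4  | Le Guin | 65061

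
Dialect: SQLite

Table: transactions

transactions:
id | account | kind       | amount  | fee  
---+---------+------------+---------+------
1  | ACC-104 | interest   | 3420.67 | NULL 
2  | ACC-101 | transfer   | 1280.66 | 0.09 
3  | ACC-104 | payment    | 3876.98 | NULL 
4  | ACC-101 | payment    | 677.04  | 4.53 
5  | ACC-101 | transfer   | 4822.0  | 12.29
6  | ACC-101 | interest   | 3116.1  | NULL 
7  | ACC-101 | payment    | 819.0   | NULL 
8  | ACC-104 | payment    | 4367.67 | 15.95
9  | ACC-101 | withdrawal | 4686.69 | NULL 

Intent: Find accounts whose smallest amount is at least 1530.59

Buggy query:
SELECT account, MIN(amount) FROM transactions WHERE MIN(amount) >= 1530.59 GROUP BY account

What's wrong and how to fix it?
Bug: MIN() in WHERE is a misuse of aggregate

Fix: Use HAVING for the per-group MIN condition

Corrected query:
SELECT account, MIN(amount) FROM transactions GROUP BY account HAVING MIN(amount) >= 1530.59

Result:
account | MIN(amount)
--------+------------
ACC-104 | 3420.67    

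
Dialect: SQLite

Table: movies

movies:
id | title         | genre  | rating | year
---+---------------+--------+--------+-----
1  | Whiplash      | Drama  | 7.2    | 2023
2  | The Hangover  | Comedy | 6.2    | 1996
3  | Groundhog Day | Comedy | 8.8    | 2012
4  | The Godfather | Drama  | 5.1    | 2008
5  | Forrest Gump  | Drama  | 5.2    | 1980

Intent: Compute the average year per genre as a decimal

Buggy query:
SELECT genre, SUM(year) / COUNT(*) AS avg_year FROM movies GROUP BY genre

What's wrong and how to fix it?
Bug: SUM(year) and COUNT(*) are both integers; the division truncates the fractional part

Fix: Multiply by 1.0 (or CAST to REAL) to force floating-point division

Corrected query:
SELECT genre, SUM(year) * 1.0 / COUNT(*) AS avg_year FROM movies GROUP BY genre

Result:
genre  | avg_year   
-------+------------
Comedy | 2004       
Drama  | 2003.666667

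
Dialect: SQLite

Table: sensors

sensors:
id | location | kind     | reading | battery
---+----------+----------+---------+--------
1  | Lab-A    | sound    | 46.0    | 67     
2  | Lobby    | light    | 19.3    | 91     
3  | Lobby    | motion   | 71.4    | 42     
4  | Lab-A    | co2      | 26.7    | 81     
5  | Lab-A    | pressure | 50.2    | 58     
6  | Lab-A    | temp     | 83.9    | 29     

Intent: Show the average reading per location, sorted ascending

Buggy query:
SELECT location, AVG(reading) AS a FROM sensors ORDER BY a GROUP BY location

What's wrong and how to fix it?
Bug: GROUP BY must precede ORDER BY

Fix: Move ORDER BY to the end, after GROUP BY

Corrected query:
SELECT location, AVG(reading) AS a FROM sensors GROUP BY location ORDER BY a

Result:
location | a    
---------+------
Lobby    | 45.35
Lab-A    | 51.7 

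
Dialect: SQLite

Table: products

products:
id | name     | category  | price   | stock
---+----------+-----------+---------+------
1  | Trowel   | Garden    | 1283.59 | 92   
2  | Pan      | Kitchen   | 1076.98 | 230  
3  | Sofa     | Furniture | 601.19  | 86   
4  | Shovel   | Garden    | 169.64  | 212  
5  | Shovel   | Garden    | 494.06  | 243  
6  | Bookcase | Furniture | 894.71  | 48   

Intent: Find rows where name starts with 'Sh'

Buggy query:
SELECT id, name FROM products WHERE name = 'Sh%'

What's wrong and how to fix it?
Bug: Wildcards only work with LIKE; '=' treats '%' as a literal character

Fix: Replace '=' with LIKE so 'Sh%' is treated as a pattern

Corrected query:
SELECT id, name FROM products WHERE name LIKE 'Sh%'

Result:
id | name  
---+-------
4  | Shovel
5  | Shovel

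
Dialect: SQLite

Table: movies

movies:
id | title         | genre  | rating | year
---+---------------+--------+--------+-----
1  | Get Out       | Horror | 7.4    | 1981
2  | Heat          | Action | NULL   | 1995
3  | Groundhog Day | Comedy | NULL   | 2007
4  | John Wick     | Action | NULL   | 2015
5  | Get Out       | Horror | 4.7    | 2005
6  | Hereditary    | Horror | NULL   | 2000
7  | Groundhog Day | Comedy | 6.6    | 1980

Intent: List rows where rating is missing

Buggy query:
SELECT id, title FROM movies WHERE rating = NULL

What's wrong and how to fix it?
Bug: '= NULL' is always unknown in SQL three-valued logic, so no rows match

Fix: Replace '= NULL' with 'IS NULL'

Corrected query:
SELECT id, title FROM movies WHERE rating IS NULL

Result:
id | title        
---+--------------
2  | Heat         
3  | Groundhog Day
4  | John Wick    
6  | Hereditary   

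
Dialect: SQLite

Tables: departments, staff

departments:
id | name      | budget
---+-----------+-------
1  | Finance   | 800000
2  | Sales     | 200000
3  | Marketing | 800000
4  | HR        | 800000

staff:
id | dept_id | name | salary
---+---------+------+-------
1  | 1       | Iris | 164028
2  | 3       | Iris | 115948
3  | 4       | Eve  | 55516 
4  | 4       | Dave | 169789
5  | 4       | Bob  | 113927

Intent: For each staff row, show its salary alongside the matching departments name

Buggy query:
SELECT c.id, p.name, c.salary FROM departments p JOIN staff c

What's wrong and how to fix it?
Bug: JOIN with no ON clause produces a cartesian product; every staff row pairs with every departments row

Fix: Specify the join condition linking the foreign key to the parent id

Corrected query:
SELECT c.id, p.name, c.salary FROM departments p JOIN staff c ON c.dept_id = p.id

Result:
id | name      | salary
---+-----------+-------
1  | Finance   | 164028
2  | Marketing | 115948
3  | HR        | 55516 
4  | HR        | 169789
5  | HR        | 113927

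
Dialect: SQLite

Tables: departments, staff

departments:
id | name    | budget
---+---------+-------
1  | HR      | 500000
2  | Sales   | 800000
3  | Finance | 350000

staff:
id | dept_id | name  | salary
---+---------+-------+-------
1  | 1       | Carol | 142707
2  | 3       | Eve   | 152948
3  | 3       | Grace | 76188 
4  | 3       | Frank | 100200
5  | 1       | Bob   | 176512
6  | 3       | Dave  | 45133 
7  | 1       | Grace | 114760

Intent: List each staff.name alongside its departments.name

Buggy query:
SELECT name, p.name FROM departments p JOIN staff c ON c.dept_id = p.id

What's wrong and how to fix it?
Bug: Both tables have a 'name' column; the unqualified reference is ambiguous

Fix: Qualify the column with its table alias (c.name)

Corrected query:
SELECT c.name, p.name FROM departments p JOIN staff c ON c.dept_id = p.id

Result:
name  | name   
------+--------
Carol | HR     
Eve   | Finance
Grace | Finance
Frank | Finance
Bob   | HR     
Dave  | Finance
Grace | HR     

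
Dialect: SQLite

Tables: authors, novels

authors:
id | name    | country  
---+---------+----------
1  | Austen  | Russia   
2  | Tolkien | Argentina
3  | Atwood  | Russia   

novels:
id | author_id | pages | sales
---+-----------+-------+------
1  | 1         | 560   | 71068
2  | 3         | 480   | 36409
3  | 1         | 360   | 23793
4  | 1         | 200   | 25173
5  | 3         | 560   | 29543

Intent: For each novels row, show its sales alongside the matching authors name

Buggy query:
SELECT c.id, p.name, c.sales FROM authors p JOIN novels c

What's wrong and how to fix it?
Bug: JOIN with no ON clause produces a cartesian product; every novels row pairs with every authors row

Fix: Add ON c.author_id = p.id to the JOIN

Corrected query:
SELECT c.id, p.name, c.sales FROM authors p JOIN novels c ON c.author_id = p.id

Result:
id | name   | sales
---+--------+------
1  | Austen | 71068
2  | Atwood | 36409
3  | Austen | 23793
4  | Austen | 25173
5  | Atwood | 29543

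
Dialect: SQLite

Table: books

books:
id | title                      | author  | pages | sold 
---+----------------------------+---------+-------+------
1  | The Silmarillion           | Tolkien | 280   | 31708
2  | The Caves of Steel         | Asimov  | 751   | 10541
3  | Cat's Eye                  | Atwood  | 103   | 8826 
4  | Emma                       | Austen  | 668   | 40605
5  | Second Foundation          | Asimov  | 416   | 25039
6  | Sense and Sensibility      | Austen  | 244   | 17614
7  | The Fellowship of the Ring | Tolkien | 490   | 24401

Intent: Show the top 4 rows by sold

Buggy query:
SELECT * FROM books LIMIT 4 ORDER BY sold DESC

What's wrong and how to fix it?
Bug: LIMIT must come after ORDER BY

Fix: Sort with ORDER BY, then apply LIMIT

Corrected query:
SELECT * FROM books ORDER BY sold DESC LIMIT 4

Result:
id | title                      | author  | pages | sold 
---+----------------------------+---------+-------+------
4  | Emma                       | Austen  | 668   | 40605
1  | The Silmarillion           | Tolkien | 280   | 31708
5  | Second Foundation          | Asimov  | 416   | 25039
7  | The Fellowship of the Ring | Tolkien | 490   | 24401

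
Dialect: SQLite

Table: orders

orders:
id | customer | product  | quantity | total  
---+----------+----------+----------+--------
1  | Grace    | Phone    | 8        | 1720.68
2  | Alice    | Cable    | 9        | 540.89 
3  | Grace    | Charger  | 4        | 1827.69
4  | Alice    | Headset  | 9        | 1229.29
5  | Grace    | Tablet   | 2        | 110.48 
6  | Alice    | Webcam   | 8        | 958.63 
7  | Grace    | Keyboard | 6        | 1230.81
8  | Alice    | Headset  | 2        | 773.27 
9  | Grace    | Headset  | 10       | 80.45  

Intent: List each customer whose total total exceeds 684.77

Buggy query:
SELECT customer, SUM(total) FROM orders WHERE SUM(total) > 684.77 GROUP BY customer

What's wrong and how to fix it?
Bug: WHERE runs before GROUP BY, so aggregates aren't available there

Fix: Move the aggregate condition to a HAVING clause

Corrected query:
SELECT customer, SUM(total) FROM orders GROUP BY customer HAVING SUM(total) > 684.77

Result:
customer | SUM(total)
---------+-----------
Alice    | 3502.08   
Grace    | 4970.11   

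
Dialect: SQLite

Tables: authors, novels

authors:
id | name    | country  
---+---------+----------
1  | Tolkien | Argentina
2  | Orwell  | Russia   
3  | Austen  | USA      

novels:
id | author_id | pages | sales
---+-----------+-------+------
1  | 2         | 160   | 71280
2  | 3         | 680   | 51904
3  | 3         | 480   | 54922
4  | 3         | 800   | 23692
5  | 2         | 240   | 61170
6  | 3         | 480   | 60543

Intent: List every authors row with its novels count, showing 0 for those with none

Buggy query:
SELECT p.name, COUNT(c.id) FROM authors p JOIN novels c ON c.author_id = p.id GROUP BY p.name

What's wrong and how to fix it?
Bug: INNER JOIN drops authors rows that have no matching novels rows

Fix: Use LEFT JOIN so parents without children still appear (COUNT(c.id) gives 0)

Corrected query:
SELECT p.name, COUNT(c.id) FROM authors p LEFT JOIN novels c ON c.author_id = p.id GROUP BY p.name

Result:
name    | COUNT(c.id)
--------+------------
Austen  | 4          
Orwell  | 2          
Tolkien | 0          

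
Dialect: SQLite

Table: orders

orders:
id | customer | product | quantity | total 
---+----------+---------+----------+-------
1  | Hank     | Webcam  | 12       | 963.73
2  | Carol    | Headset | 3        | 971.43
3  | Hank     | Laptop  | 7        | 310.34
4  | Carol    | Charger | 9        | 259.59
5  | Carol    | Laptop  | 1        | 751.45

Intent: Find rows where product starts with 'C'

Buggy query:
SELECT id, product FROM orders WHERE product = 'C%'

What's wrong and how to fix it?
Bug: Wildcards only work with LIKE; '=' treats '%' as a literal character

Fix: Replace '=' with LIKE so 'C%' is treated as a pattern

Corrected query:
SELECT id, product FROM orders WHERE product LIKE 'C%'

Result:
id | product
---+--------
4  | Charger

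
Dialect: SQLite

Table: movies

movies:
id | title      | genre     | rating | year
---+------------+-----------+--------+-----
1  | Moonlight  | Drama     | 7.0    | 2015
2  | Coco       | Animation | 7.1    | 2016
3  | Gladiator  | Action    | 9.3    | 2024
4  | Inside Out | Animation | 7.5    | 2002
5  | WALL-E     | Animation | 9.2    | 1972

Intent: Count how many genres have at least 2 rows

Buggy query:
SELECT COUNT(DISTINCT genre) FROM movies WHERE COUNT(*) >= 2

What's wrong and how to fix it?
Bug: WHERE filters individual rows, not groups, so a group-level COUNT is invalid there

Fix: Use a subquery that GROUPs and filters with HAVING, then count its rows

Corrected query:
SELECT COUNT(*) FROM (SELECT genre FROM movies GROUP BY genre HAVING COUNT(*) >= 2)

Result:
COUNT(*)
--------
1       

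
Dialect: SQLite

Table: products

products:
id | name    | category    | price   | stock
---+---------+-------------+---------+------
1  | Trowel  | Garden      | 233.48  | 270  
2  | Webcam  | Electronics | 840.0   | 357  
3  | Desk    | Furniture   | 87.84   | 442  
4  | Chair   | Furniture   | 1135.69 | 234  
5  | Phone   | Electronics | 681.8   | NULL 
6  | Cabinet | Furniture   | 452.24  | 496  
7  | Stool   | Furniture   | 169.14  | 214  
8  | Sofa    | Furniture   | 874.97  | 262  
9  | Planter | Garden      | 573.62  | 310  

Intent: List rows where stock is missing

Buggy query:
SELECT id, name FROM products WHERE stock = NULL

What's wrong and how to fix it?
Bug: Comparing to NULL with '=' never matches; NULL = NULL is unknown, not true

Fix: Replace '= NULL' with 'IS NULL'

Corrected query:
SELECT id, name FROM products WHERE stock IS NULL

Result:
id | name 
---+------
5  | Phone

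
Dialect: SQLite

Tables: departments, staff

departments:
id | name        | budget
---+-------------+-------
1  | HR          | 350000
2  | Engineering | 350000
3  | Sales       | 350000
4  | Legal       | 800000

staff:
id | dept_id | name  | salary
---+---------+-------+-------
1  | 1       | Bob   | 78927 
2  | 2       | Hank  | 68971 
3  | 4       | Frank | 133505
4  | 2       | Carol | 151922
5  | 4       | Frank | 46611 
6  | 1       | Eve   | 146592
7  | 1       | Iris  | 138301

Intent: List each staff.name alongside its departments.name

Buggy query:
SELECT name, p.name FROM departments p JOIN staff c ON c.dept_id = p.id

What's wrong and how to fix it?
Bug: 'name' exists in both joined tables, so the database can't tell which one is meant

Fix: Qualify the column with its table alias (c.name)

Corrected query:
SELECT c.name, p.name FROM departments p JOIN staff c ON c.dept_id = p.id

Result:
name  | name       
------+------------
Bob   | HR         
Hank  | Engineering
Frank | Legal      
Carol | Engineering
Frank | Legal      
Eve   | HR         
Iris  | HR         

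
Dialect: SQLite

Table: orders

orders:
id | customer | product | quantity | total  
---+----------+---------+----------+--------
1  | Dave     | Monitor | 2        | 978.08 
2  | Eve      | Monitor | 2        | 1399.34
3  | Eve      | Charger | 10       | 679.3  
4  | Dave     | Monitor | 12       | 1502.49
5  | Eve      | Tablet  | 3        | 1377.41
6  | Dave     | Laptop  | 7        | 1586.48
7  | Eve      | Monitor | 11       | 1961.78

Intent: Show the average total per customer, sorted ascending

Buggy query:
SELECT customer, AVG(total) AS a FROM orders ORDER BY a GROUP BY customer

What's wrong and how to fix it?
Bug: ORDER BY appears before GROUP BY; SQL clause order requires GROUP BY first

Fix: Reorder: SELECT … FROM … GROUP BY … ORDER BY …

Corrected query:
SELECT customer, AVG(total) AS a FROM orders GROUP BY customer ORDER BY a

Result:
customer | a          
---------+------------
Eve      | 1354.4575  
Dave     | 1355.683333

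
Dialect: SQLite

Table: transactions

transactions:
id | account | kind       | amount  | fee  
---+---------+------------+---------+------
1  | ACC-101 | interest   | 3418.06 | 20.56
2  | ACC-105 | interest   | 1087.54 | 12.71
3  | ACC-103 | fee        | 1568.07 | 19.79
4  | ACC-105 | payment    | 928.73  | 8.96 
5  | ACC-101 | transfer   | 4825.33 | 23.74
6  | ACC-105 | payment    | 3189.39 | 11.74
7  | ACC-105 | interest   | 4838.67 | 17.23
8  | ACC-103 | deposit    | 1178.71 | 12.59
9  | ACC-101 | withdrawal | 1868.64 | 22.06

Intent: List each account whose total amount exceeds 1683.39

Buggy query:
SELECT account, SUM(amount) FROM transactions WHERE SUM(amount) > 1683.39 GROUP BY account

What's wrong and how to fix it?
Bug: SUM(amount) is an aggregate, but WHERE filters rows before aggregation

Fix: Move the aggregate condition to a HAVING clause

Corrected query:
SELECT account, SUM(amount) FROM transactions GROUP BY account HAVING SUM(amount) > 1683.39

Result:
account | SUM(amount)
--------+------------
ACC-101 | 10112.03   
ACC-103 | 2746.78    
ACC-105 | 10044.33   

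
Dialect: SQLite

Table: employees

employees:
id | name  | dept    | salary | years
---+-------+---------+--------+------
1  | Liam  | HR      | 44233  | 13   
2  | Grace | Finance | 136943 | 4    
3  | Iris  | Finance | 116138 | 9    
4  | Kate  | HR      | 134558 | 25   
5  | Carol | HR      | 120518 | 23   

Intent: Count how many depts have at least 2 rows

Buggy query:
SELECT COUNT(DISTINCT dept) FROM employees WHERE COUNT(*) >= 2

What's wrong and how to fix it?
Bug: WHERE filters individual rows, not groups, so a group-level COUNT is invalid there

Fix: Use a subquery that GROUPs and filters with HAVING, then count its rows

Corrected query:
SELECT COUNT(*) FROM (SELECT dept FROM employees GROUP BY dept HAVING COUNT(*) >= 2)

Result:
COUNT(*)
--------
2       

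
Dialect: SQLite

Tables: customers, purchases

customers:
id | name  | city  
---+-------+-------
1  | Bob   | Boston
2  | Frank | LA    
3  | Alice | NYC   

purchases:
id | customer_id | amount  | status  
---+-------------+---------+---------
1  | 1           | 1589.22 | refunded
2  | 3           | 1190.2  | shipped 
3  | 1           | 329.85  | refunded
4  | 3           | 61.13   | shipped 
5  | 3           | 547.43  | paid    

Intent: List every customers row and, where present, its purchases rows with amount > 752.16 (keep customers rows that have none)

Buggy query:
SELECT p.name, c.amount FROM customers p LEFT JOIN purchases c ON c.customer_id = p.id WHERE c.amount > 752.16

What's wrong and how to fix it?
Bug: Filtering c.amount in WHERE discards the NULL rows produced by LEFT JOIN, turning it into an inner join

Fix: Put 'c.amount > 752.16' in the JOIN's ON clause instead of WHERE

Corrected query:
SELECT p.name, c.amount FROM customers p LEFT JOIN purchases c ON c.customer_id = p.id AND c.amount > 752.16

Result:
name  | amount 
------+--------
Bob   | 1589.22
Frank | NULL   
Alice | 1190.2 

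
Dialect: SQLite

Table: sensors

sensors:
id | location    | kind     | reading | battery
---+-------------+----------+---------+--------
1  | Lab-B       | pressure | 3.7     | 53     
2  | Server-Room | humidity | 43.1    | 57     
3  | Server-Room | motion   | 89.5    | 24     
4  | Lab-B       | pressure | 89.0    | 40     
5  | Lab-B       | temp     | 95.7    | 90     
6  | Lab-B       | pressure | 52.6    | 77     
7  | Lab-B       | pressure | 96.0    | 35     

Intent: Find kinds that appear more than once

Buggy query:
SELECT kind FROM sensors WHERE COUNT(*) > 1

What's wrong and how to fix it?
Bug: WHERE can't reference COUNT(*); aggregates are computed after WHERE

Fix: Group first, then use HAVING for the count condition

Corrected query:
SELECT kind FROM sensors GROUP BY kind HAVING COUNT(*) > 1

Result:
kind    
--------
pressure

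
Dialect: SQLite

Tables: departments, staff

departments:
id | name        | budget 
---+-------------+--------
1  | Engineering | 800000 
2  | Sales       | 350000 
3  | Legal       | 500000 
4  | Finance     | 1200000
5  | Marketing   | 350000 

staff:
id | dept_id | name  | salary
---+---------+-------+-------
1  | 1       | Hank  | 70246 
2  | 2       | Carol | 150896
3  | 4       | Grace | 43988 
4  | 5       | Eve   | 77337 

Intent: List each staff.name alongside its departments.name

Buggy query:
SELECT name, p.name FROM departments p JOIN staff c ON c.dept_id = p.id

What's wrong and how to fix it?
Bug: 'name' exists in both joined tables, so the database can't tell which one is meant

Fix: Qualify the column with its table alias (c.name)

Corrected query:
SELECT c.name, p.name FROM departments p JOIN staff c ON c.dept_id = p.id

Result:
name  | name       
------+------------
Hank  | Engineering
Carol | Sales      
Grace | Finance    
Eve   | Marketing  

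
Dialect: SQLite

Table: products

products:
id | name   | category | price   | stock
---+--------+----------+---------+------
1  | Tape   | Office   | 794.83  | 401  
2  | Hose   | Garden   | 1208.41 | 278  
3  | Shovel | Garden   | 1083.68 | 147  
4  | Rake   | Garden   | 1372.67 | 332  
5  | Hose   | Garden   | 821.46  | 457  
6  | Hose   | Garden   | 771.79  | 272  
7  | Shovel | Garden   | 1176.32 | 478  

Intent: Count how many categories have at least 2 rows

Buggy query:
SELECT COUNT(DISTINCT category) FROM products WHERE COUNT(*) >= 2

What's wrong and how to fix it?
Bug: WHERE filters individual rows, not groups, so a group-level COUNT is invalid there

Fix: Use a subquery that GROUPs and filters with HAVING, then count its rows

Corrected query:
SELECT COUNT(*) FROM (SELECT category FROM products GROUP BY category HAVING COUNT(*) >= 2)

Result:
COUNT(*)
--------
1       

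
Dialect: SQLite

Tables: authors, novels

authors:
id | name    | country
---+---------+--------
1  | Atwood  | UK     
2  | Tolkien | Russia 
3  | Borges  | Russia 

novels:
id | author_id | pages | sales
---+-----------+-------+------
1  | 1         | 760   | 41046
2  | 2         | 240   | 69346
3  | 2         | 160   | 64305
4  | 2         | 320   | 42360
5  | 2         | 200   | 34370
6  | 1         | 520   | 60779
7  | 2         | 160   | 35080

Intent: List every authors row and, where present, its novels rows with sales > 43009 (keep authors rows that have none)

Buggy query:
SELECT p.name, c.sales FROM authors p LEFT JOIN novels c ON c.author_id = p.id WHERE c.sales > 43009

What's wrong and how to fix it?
Bug: A WHERE condition on the right-hand table after LEFT JOIN drops unmatched parents

Fix: Put 'c.sales > 43009' in the JOIN's ON clause instead of WHERE

Corrected query:
SELECT p.name, c.sales FROM authors p LEFT JOIN novels c ON c.author_id = p.id AND c.sales > 43009

Result:
name    | sales
--------+------
Atwood  | 60779
Tolkien | 64305
Tolkien | 69346
Borges  | NULL 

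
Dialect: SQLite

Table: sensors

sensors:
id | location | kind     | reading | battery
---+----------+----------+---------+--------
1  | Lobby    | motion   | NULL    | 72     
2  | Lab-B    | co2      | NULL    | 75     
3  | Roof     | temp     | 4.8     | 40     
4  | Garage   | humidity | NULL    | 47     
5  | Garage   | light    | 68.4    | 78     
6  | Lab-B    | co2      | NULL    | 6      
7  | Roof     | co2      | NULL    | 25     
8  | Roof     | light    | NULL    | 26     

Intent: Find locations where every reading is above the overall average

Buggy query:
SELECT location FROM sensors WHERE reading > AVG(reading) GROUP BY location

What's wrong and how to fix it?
Bug: AVG() is an aggregate; it can't sit directly in WHERE

Fix: Compute the overall average in a scalar subquery and compare each group's MIN against it in HAVING

Corrected query:
SELECT location FROM sensors GROUP BY location HAVING MIN(reading) > (SELECT AVG(reading) FROM sensors)

Result:
location
--------
Garage  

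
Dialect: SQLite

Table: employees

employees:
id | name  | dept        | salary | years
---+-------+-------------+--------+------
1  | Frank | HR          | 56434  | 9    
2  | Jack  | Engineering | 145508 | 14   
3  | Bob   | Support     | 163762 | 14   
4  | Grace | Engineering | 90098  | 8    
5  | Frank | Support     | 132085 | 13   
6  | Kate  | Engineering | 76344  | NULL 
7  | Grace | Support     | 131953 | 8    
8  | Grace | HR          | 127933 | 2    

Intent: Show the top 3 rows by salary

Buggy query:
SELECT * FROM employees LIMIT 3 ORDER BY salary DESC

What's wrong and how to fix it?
Bug: ORDER BY cannot follow LIMIT; LIMIT is the final clause

Fix: Sort with ORDER BY, then apply LIMIT

Corrected query:
SELECT * FROM employees ORDER BY salary DESC LIMIT 3

Result:
id | name  | dept        | salary | years
---+-------+-------------+--------+------
3  | Bob   | Support     | 163762 | 14   
2  | Jack  | Engineering | 145508 | 14   
5  | Frank | Support     | 132085 | 13   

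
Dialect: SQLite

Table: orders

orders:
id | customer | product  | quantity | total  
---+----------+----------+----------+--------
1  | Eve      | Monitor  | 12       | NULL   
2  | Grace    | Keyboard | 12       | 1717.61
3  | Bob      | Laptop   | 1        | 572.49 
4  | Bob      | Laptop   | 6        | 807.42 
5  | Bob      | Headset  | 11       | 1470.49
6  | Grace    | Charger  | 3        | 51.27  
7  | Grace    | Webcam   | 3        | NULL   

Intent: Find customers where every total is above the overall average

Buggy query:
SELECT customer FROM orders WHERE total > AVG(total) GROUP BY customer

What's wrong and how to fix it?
Bug: WHERE evaluates per row before aggregation, so AVG() is unavailable

Fix: Compute the overall average in a scalar subquery and compare each group's MIN against it in HAVING

Corrected query:
SELECT customer FROM orders GROUP BY customer HAVING MIN(total) > (SELECT AVG(total) FROM orders)

Result:
(no rows)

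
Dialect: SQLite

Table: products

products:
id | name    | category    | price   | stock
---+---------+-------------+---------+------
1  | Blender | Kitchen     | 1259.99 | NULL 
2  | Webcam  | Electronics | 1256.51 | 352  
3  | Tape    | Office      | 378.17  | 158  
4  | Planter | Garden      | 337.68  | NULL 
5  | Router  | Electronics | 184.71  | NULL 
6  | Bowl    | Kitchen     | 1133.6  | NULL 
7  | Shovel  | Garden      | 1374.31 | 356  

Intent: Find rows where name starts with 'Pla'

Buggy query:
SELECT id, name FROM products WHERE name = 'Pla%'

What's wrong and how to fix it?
Bug: Wildcards only work with LIKE; '=' treats '%' as a literal character

Fix: Replace '=' with LIKE so 'Pla%' is treated as a pattern

Corrected query:
SELECT id, name FROM products WHERE name LIKE 'Pla%'

Result:
id | name   
---+--------
4  | Planter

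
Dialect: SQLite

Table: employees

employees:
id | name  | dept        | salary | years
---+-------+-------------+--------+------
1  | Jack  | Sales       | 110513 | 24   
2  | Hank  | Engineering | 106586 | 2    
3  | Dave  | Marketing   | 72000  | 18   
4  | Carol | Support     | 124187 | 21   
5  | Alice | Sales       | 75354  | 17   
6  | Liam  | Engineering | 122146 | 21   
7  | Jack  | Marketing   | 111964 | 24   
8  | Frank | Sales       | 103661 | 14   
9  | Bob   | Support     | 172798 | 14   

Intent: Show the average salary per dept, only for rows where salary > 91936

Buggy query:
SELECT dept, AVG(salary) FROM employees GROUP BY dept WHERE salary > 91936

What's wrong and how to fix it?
Bug: WHERE cannot follow GROUP BY

Fix: Move the WHERE clause before GROUP BY

Corrected query:
SELECT dept, AVG(salary) FROM employees WHERE salary > 91936 GROUP BY dept

Result:
dept        | AVG(salary)
------------+------------
Engineering | 114366     
Marketing   | 111964     
Sales       | 107087     
Support     | 148492.5   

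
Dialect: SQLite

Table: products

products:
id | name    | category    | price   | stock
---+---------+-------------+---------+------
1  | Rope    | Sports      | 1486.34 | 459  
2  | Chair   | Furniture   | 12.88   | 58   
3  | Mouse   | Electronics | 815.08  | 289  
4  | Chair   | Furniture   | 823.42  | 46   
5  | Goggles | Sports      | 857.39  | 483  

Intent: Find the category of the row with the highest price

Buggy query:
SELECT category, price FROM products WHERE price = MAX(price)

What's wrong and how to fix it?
Bug: MAX(price) is an aggregate and cannot be used directly in WHERE

Fix: Use a subquery: WHERE price = (SELECT MAX(price) FROM products)

Corrected query:
SELECT category, price FROM products WHERE price = (SELECT MAX(price) FROM products)

Result:
category | price  
---------+--------
Sports   | 1486.34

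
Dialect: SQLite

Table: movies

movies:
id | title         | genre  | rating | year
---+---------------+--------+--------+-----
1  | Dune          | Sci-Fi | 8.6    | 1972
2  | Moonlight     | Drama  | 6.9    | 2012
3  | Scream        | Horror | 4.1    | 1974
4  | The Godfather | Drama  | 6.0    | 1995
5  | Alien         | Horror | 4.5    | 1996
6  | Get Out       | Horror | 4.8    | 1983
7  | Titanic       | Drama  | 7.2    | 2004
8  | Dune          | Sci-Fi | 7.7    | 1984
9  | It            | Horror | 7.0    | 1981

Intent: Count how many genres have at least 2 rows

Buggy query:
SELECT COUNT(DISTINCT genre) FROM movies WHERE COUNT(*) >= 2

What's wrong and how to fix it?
Bug: COUNT(*) cannot appear in WHERE; the per-group count doesn't exist yet

Fix: Group first with HAVING COUNT(*) >= 2, then COUNT the resulting groups

Corrected query:
SELECT COUNT(*) FROM (SELECT genre FROM movies GROUP BY genre HAVING COUNT(*) >= 2)

Result:
COUNT(*)
--------
3       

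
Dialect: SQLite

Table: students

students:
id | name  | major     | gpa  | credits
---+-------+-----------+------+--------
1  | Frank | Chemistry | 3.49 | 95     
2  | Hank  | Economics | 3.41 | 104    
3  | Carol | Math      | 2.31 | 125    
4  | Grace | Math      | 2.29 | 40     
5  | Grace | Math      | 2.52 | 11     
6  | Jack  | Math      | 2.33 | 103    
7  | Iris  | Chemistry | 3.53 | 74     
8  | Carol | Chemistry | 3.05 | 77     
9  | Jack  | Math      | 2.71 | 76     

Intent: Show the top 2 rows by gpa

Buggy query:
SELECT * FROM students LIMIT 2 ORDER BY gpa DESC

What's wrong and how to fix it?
Bug: ORDER BY cannot follow LIMIT; LIMIT is the final clause

Fix: Swap the clauses: ORDER BY first, then LIMIT

Corrected query:
SELECT * FROM students ORDER BY gpa DESC LIMIT 2

Result:
id | name  | major     | gpa  | credits
---+-------+-----------+------+--------
7  | Iris  | Chemistry | 3.53 | 74     
1  | Frank | Chemistry | 3.49 | 95     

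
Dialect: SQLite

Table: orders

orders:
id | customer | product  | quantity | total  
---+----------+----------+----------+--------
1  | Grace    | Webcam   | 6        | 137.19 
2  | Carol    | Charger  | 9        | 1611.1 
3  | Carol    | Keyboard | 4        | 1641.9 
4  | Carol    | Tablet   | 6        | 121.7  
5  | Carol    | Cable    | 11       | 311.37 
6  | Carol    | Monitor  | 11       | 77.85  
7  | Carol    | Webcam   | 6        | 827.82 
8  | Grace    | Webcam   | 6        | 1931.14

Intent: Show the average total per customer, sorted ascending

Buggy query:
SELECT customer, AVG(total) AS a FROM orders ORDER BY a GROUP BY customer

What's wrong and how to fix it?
Bug: ORDER BY appears before GROUP BY; SQL clause order requires GROUP BY first

Fix: Reorder: SELECT … FROM … GROUP BY … ORDER BY …

Corrected query:
SELECT customer, AVG(total) AS a FROM orders GROUP BY customer ORDER BY a

Result:
customer | a       
---------+---------
Carol    | 765.29  
Grace    | 1034.165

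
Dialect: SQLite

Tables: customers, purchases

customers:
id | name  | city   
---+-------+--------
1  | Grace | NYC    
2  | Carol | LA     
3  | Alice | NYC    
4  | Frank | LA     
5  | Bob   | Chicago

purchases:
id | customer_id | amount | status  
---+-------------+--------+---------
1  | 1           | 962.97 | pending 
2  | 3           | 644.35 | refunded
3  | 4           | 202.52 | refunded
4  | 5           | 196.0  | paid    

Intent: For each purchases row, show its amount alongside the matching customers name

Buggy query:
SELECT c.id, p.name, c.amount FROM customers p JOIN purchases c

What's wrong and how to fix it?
Bug: JOIN with no ON clause produces a cartesian product; every purchases row pairs with every customers row

Fix: Add ON c.customer_id = p.id to the JOIN

Corrected query:
SELECT c.id, p.name, c.amount FROM customers p JOIN purchases c ON c.customer_id = p.id

Result:
id | name  | amount
---+-------+-------
1  | Grace | 962.97
2  | Alice | 644.35
3  | Frank | 202.52
4  | Bob   | 196   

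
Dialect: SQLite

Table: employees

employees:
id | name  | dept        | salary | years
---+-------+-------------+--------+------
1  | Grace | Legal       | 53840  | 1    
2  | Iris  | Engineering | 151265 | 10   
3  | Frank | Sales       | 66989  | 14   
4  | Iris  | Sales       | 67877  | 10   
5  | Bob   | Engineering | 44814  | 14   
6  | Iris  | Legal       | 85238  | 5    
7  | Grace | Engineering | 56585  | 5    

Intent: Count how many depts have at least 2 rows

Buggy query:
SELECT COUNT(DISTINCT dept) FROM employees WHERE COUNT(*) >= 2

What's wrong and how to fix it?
Bug: COUNT(*) cannot appear in WHERE; the per-group count doesn't exist yet

Fix: Use a subquery that GROUPs and filters with HAVING, then count its rows

Corrected query:
SELECT COUNT(*) FROM (SELECT dept FROM employees GROUP BY dept HAVING COUNT(*) >= 2)

Result:
COUNT(*)
--------
3       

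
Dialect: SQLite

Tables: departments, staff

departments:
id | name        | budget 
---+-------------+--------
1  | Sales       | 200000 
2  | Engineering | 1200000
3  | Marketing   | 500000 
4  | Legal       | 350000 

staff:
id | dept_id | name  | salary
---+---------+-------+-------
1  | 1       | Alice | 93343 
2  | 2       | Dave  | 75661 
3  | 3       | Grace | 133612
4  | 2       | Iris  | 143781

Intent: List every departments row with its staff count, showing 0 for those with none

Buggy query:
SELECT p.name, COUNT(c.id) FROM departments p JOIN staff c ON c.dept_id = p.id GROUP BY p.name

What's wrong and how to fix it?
Bug: An inner join excludes parents with zero children

Fix: Use LEFT JOIN so parents without children still appear (COUNT(c.id) gives 0)

Corrected query:
SELECT p.name, COUNT(c.id) FROM departments p LEFT JOIN staff c ON c.dept_id = p.id GROUP BY p.name

Result:
name        | COUNT(c.id)
------------+------------
Engineering | 2          
Legal       | 0          
Marketing   | 1          
Sales       | 1          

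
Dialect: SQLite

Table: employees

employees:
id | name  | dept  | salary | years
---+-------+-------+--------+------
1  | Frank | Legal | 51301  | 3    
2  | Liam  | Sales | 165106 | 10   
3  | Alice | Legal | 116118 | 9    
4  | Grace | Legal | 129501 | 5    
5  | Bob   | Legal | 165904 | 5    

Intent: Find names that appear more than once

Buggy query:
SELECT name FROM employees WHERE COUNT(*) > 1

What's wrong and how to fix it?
Bug: WHERE can't reference COUNT(*); aggregates are computed after WHERE

Fix: Group first, then use HAVING for the count condition

Corrected query:
SELECT name FROM employees GROUP BY name HAVING COUNT(*) > 1

Result:
(no rows)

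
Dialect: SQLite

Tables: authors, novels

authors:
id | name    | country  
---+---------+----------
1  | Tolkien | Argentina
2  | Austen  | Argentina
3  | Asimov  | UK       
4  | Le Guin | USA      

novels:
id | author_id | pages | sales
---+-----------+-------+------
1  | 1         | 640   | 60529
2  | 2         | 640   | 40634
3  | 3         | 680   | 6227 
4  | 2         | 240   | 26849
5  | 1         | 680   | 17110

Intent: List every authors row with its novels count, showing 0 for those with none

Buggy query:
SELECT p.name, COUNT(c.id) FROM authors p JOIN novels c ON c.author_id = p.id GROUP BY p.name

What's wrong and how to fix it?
Bug: INNER JOIN drops authors rows that have no matching novels rows

Fix: Switch to LEFT JOIN to retain unmatched parent rows

Corrected query:
SELECT p.name, COUNT(c.id) FROM authors p LEFT JOIN novels c ON c.author_id = p.id GROUP BY p.name

Result:
name    | COUNT(c.id)
--------+------------
Asimov  | 1          
Austen  | 2          
Le Guin | 0          
Tolkien | 2          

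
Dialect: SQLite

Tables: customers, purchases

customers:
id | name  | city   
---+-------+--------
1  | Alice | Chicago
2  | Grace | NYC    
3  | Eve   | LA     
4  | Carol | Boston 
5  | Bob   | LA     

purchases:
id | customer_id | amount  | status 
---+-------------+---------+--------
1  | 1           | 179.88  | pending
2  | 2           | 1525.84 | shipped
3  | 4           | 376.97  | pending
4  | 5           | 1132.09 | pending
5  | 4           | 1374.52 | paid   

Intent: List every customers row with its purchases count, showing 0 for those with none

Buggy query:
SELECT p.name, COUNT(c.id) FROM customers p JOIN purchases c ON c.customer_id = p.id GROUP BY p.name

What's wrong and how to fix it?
Bug: An inner join excludes parents with zero children

Fix: Use LEFT JOIN so parents without children still appear (COUNT(c.id) gives 0)

Corrected query:
SELECT p.name, COUNT(c.id) FROM customers p LEFT JOIN purchases c ON c.customer_id = p.id GROUP BY p.name

Result:
name  | COUNT(c.id)
------+------------
Alice | 1          
Bob   | 1          
Carol | 2          
Eve   | 0          
Grace | 1          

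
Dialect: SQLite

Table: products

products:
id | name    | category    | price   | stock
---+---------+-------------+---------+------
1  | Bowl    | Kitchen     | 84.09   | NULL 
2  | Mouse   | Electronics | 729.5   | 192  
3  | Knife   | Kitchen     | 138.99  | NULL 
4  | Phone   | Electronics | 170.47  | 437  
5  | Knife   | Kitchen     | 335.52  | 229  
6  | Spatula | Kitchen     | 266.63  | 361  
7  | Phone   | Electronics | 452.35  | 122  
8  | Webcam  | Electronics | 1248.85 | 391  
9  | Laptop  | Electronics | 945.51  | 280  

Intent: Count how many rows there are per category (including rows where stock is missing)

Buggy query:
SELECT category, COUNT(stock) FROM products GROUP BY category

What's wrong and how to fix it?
Bug: COUNT(stock) skips NULLs, so groups with missing stock are undercounted

Fix: Use COUNT(*) to count all rows regardless of NULL

Corrected query:
SELECT category, COUNT(*) FROM products GROUP BY category

Result:
category    | COUNT(*)
------------+---------
Electronics | 5       
Kitchen     | 4       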